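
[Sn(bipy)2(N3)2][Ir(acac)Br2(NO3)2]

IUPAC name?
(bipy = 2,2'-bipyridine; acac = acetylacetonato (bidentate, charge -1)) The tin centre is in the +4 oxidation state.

diazidobis(2,2'-bipyridine)tin(IV) (acetylacetonato)dibromodinitratoiridate(III)

Sn is given as +4; the cation's ligand charges sum to -2, so the complex cation is 2+.
A 1:1 salt means the anion carries the equal and opposite charge, 2−.
Anion: ligand charges sum to -5; for the ion to be 2−, Ir = +3.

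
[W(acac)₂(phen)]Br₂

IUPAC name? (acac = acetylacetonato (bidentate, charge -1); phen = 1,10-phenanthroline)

The 2 bromide counter-ions carry a total charge of -2, so each complex ion is 2+.
Ligand charges: 2×acetylacetonato (-1 each), 1×1,10-phenanthroline (neutral); total -2. So W + (-2) = 2+, giving W = +4.
Ligands are named alphabetically: acetylacetonato before phenanthroline.

bis(acetylacetonato)(1,10-phenanthroline)tungsten(IV) bromide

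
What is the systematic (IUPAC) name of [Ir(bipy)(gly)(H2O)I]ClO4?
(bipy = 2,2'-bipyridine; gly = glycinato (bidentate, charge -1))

aqua(2,2'-bipyridine)(glycinato)iodoiridium(III) perchlorate

The 1 perchlorate counter-ion carries a total charge of -1, so each complex ion is 1+.
Ligand charges: 1×2,2'-bipyridine (neutral), 1×aqua (neutral), 1×glycinato (-1 each), 1×iodo (-1 each); total -2. So Ir + (-2) = 1+, giving Ir = +3.
Ligands are named alphabetically: aqua before bipyridine before glycinato before iodo.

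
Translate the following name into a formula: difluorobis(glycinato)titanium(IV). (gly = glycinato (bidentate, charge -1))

Ligands: 2 glycinato (gly, -1), 2 fluoro (F, -1). Ligand charge sum = -4.
With Ti in oxidation state +4, the complex ion is [Ti...].

[TiF2(gly)2]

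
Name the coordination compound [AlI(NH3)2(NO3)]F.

The 1 fluoride counter-ion carries a total charge of -1, so each complex ion is 1+.
Ligand charges: 1×iodo (-1 each), 2×ammine (neutral), 1×nitrato (-1 each); total -2. So Al + (-2) = 1+, giving Al = +3.
Ligands are named alphabetically: ammine before iodo before nitrato.

diammineiodonitratoaluminium(III) fluoride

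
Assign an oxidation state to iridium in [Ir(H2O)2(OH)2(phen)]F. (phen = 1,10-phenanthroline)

+3

1 fluoride outside the brackets (-1 each) → the complex ion is 1+.
Ligand charges: 2×OH = -2; 2×H2O neutral; 1×phen neutral; sum -2.
Ir + (-2) = 1+ ⇒ Ir is +3.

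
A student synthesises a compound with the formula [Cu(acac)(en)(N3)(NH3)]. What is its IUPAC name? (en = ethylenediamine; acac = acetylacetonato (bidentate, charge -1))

There is no counter-ion, so the complex is neutral overall.
Ligand charges: 1×ammine (neutral), 1×ethylenediamine (neutral), 1×azido (-1 each), 1×acetylacetonato (-1 each); total -2. So Cu + (-2) = 0, giving Cu = +2.
Ligands are named alphabetically: acetylacetonato before ammine before azido before ethylenediamine.

(acetylacetonato)ammineazido(ethylenediamine)copper(II)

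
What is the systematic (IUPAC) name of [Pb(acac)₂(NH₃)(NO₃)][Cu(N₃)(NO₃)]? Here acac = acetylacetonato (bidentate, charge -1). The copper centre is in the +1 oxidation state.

bis(acetylacetonato)amminenitratolead(IV) azidonitratocuprate(I)

Cu is given as +1; the anion's ligand charges sum to -2, so the complex anion is 1−.
A 1:1 salt means the cation carries the equal and opposite charge, 1+.
Cation: ligand charges sum to -3; for the ion to be 1+, Pb = +4.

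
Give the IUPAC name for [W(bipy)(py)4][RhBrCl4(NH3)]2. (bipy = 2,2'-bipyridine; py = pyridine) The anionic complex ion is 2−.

Both ions are complex: the cation is named first with the plain metal name, the anion second with the -ate form; each ion's ligands are alphabetised independently.
The complex anion is given as 2−; its ligand charges sum to -5, so Rh = +3.
With 2 anions per cation, the cation must be 2×2 = 4+.
Cation: ligand charges sum to 0; for the ion to be 4+, W = +4.

(2,2'-bipyridine)tetrakis(pyridine)tungsten(IV) amminebromotetrachlororhodate(III)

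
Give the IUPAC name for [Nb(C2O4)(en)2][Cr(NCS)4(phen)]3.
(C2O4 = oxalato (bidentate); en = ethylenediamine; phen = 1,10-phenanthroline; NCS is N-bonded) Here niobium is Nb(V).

bis(ethylenediamine)oxalatoniobium(V) tetraisothiocyanato(1,10-phenanthroline)chromate(III)

Nb is given as +5; the cation's ligand charges sum to -2, so the complex cation is 3+.
With 3 anions per cation, each anion must be 3/3 = 1−.
Anion: ligand charges sum to -4; for the ion to be 1−, Cr = +3.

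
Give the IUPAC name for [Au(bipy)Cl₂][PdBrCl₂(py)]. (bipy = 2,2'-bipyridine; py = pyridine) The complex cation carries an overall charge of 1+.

Both ions are complex: the cation is named first with the plain metal name, the anion second with the -ate form; each ion's ligands are alphabetised independently.
The complex cation is given as 1+; its ligand charges sum to -2, so Au = +3.
A 1:1 salt means the anion carries the equal and opposite charge, 1−.
Anion: ligand charges sum to -3; for the ion to be 1−, Pd = +2.

(2,2'-bipyridine)dichlorogold(III) bromodichloro(pyridine)palladate(II)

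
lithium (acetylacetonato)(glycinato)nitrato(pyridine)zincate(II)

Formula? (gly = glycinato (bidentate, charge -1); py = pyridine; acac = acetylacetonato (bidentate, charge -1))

Ligands: 1 glycinato (gly, -1), 1 nitrato (NO3, -1), 1 pyridine (py, neutral), 1 acetylacetonato (acac, -1). Ligand charge sum = -3.
Charge balance with lithium (+1) requires 1 complex ion per 1 lithium.

Li[Zn(acac)(gly)(NO3)(py)]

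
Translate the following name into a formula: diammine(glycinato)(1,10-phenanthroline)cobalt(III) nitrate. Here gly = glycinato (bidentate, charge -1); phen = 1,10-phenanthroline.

Ligands: 1 glycinato (gly, -1), 2 ammine (NH3, neutral), 1 1,10-phenanthroline (phen, neutral). Ligand charge sum = -1.
With Co in oxidation state +3, the complex ion is [Co...]^2+.
Charge balance with nitrate (-1) requires 1 complex ion per 2 nitrate.

[Co(gly)(NH3)2(phen)](NO3)2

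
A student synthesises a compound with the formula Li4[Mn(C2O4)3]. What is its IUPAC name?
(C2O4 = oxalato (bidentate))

lithium trioxalatomanganate(II)

The 4 lithium counter-ions carry a total charge of +4, so each complex ion is 4−.
Ligand charges: 3×oxalato (-2 each); total -6. So Mn + (-6) = 4−, giving Mn = +2.
The complex ion is anionic, so manganese takes the -ate form manganate(II).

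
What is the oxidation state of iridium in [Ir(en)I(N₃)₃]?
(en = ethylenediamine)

+4

No counter-ion: the bracketed complex is neutral.
Ligand charges: 3×N3 = -3; 1×I = -1; 1×en neutral; sum -4.
Ir + (-4) = 0 ⇒ Ir is +4.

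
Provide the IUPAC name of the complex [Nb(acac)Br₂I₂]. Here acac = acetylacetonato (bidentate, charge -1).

(acetylacetonato)dibromodiiodoniobium(V)

There is no counter-ion, so the complex is neutral overall.
Ligand charges: 2×bromo (-1 each), 1×acetylacetonato (-1 each), 2×iodo (-1 each); total -5. So Nb + (-5) = 0, giving Nb = +5.
Ligands are named alphabetically: acetylacetonato before bromo before iodo.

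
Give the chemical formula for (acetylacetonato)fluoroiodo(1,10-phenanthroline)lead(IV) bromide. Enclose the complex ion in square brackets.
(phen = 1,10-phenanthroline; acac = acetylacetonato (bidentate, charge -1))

[Pb(acac)FI(phen)]Br

Ligands: 1 iodo (I, -1), 1 1,10-phenanthroline (phen, neutral), 1 acetylacetonato (acac, -1), 1 fluoro (F, -1). Ligand charge sum = -3.
With Pb in oxidation state +4, the complex ion is [Pb...]^1+.
Charge balance with bromide (-1) requires 1 complex ion per 1 bromide.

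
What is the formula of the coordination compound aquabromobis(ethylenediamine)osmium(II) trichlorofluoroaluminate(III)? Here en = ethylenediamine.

[OsBr(en)2(H2O)][AlCl3F]

Cation [Os…]: ligand charges -1, Os(II) ⇒ ion charge 1+.
Anion [Al…]: ligand charges -4, Al(III) ⇒ ion charge 1−.
One 1+ cation balances one 1− anion.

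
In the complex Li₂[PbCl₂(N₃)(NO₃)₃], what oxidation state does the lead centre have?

2 lithium outside the brackets (+1 each) → the complex ion is 2−.
Ligand charges: 1×N3 = -1; 2×Cl = -2; 3×NO3 = -3; sum -6.
Pb + (-6) = 2− ⇒ Pb is +4.

+4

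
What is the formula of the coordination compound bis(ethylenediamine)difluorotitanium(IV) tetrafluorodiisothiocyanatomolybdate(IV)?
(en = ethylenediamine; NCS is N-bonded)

Cation [Ti…]: ligand charges -2, Ti(IV) ⇒ ion charge 2+.
Anion [Mo…]: ligand charges -6, Mo(IV) ⇒ ion charge 2−.

[Ti(en)2F2][MoF4(NCS)2]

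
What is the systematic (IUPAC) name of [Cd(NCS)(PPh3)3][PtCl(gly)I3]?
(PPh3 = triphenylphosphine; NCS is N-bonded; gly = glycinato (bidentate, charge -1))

Cadmium is always +2 in its complexes; the cation's ligand charges sum to -1, so the complex cation is 1+.
A 1:1 salt means the anion carries the equal and opposite charge, 1−.
Anion: ligand charges sum to -5; for the ion to be 1−, Pt = +4.

isothiocyanatotris(triphenylphosphine)cadmium(II) chloro(glycinato)triiodoplatinate(IV)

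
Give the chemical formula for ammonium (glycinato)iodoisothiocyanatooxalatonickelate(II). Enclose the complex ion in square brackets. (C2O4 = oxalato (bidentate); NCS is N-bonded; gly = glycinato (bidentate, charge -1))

Ligands: 1 oxalato (C2O4, -2), 1 iodo (I, -1), 1 isothiocyanato (NCS, -1), 1 glycinato (gly, -1). Ligand charge sum = -5.
With Ni in oxidation state +2, the complex ion is [Ni...]^3−.
Charge balance with ammonium (+1) requires 1 complex ion per 3 ammonium.

(NH4)3[Ni(C2O4)(gly)I(NCS)]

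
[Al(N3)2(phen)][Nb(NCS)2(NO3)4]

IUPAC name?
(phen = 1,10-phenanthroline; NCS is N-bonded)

diazido(1,10-phenanthroline)aluminium(III) diisothiocyanatotetranitratoniobate(V)

Both ions are complex: the cation is named first with the plain metal name, the anion second with the -ate form; each ion's ligands are alphabetised independently.
Aluminium is always +3 in its complexes; the cation's ligand charges sum to -2, so the complex cation is 1+.
A 1:1 salt means the anion carries the equal and opposite charge, 1−.
Anion: ligand charges sum to -6; for the ion to be 1−, Nb = +5.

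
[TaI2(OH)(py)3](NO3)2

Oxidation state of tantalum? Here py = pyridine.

+5

2 nitrate outside the brackets (-1 each) → the complex ion is 2+.
Ligand charges: 2×I = -2; 1×OH = -1; 3×py neutral; sum -3.
Ta + (-3) = 2+ ⇒ Ta is +5.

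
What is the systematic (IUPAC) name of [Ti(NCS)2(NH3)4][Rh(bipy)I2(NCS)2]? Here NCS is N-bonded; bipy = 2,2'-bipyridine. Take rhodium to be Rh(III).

Both ions are complex: the cation is named first with the plain metal name, the anion second with the -ate form; each ion's ligands are alphabetised independently.
Rh is given as +3; the anion's ligand charges sum to -4, so the complex anion is 1−.
A 1:1 salt means the cation carries the equal and opposite charge, 1+.
Cation: ligand charges sum to -2; for the ion to be 1+, Ti = +3.

tetraamminediisothiocyanatotitanium(III) (2,2'-bipyridine)diiododiisothiocyanatorhodate(III)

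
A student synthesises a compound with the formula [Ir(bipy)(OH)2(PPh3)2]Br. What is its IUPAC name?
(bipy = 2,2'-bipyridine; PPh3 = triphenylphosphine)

The 1 bromide counter-ion carries a total charge of -1, so each complex ion is 1+.
Ligand charges: 1×2,2'-bipyridine (neutral), 2×hydroxo (-1 each), 2×triphenylphosphine (neutral); total -2. So Ir + (-2) = 1+, giving Ir = +3.
Ligands are named alphabetically: bipyridine before hydroxo before triphenylphosphine.

(2,2'-bipyridine)dihydroxobis(triphenylphosphine)iridium(III) bromide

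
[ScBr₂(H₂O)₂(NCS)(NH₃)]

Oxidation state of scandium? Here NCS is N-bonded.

+3

No counter-ion: the bracketed complex is neutral.
Ligand charges: 1×NCS = -1; 2×H2O neutral; 1×NH3 neutral; 2×Br = -2; sum -3.
Sc + (-3) = 0 ⇒ Sc is +3.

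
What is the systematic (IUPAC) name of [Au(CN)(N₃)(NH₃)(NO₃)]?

ammineazidocyanonitratogold(III)

There is no counter-ion, so the complex is neutral overall.
Ligand charges: 1×nitrato (-1 each), 1×cyano (-1 each), 1×azido (-1 each), 1×ammine (neutral); total -3. So Au + (-3) = 0, giving Au = +3.
Ligands are named alphabetically: ammine before azido before cyano before nitrato.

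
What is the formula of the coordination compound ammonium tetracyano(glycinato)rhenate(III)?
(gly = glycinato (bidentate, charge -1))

(NH4)2[Re(CN)4(gly)]

Ligands: 1 glycinato (gly, -1), 4 cyano (CN, -1). Ligand charge sum = -5.
With Re in oxidation state +3, the complex ion is [Re...]^2−.
Charge balance with ammonium (+1) requires 1 complex ion per 2 ammonium.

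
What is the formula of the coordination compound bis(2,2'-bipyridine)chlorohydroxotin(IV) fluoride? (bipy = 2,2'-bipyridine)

Ligands: 2 2,2'-bipyridine (bipy, neutral), 1 chloro (Cl, -1), 1 hydroxo (OH, -1). Ligand charge sum = -2.
With Sn in oxidation state +4, the complex ion is [Sn...]^2+.
Charge balance with fluoride (-1) requires 1 complex ion per 2 fluoride.

[Sn(bipy)2Cl(OH)]F2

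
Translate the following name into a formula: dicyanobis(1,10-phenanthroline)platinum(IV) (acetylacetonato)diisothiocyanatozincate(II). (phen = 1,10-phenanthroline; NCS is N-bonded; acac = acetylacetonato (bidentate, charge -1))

[Pt(CN)2(phen)2][Zn(acac)(NCS)2]2

Cation [Pt…]: ligand charges -2, Pt(IV) ⇒ ion charge 2+.
Anion [Zn…]: ligand charges -3, Zn(II) ⇒ ion charge 1−.
One 2+ cation requires 2 of the 1− anion.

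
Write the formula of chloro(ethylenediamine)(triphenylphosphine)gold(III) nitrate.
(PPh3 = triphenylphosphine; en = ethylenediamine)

Ligands: 1 chloro (Cl, -1), 1 triphenylphosphine (PPh3, neutral), 1 ethylenediamine (en, neutral). Ligand charge sum = -1.
With Au in oxidation state +3, the complex ion is [Au...]^2+.
Charge balance with nitrate (-1) requires 1 complex ion per 2 nitrate.

[AuCl(en)(PPh3)](NO3)2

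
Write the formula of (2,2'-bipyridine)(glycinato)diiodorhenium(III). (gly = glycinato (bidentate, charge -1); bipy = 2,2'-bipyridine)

Ligands: 1 glycinato (gly, -1), 2 iodo (I, -1), 1 2,2'-bipyridine (bipy, neutral). Ligand charge sum = -3.
With Re in oxidation state +3, the complex ion is [Re...].

[Re(bipy)(gly)I2]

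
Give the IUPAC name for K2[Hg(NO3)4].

The 2 potassium counter-ions carry a total charge of +2, so each complex ion is 2−.
Ligand charges: 4×nitrato (-1 each); total -4. So Hg + (-4) = 2−, giving Hg = +2.
The complex ion is anionic, so mercury takes the -ate form mercurate(II).

potassium tetranitratomercurate(II)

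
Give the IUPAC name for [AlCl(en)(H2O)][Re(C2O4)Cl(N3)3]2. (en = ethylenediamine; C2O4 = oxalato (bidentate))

Both ions are complex: the cation is named first with the plain metal name, the anion second with the -ate form; each ion's ligands are alphabetised independently.
Aluminium is always +3 in its complexes; the cation's ligand charges sum to -1, so the complex cation is 2+.
With 2 anions per cation, each anion must be 2/2 = 1−.
Anion: ligand charges sum to -6; for the ion to be 1−, Re = +5.

aquachloro(ethylenediamine)aluminium(III) triazidochlorooxalatorhenate(V)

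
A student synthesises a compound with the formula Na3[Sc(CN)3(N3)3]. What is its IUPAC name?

The 3 sodium counter-ions carry a total charge of +3, so each complex ion is 3−.
Ligand charges: 3×cyano (-1 each), 3×azido (-1 each); total -6. So Sc + (-6) = 3−, giving Sc = +3.
The complex ion is anionic, so scandium takes the -ate form scandate(III).

sodium triazidotricyanoscandate(III)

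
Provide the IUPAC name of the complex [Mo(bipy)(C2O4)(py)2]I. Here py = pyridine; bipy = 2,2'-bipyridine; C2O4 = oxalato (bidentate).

The 1 iodide counter-ion carries a total charge of -1, so each complex ion is 1+.
Ligand charges: 2×pyridine (neutral), 1×2,2'-bipyridine (neutral), 1×oxalato (-2 each); total -2. So Mo + (-2) = 1+, giving Mo = +3.
Ligands are named alphabetically: bipyridine before oxalato before pyridine.

(2,2'-bipyridine)oxalatobis(pyridine)molybdenum(III) iodide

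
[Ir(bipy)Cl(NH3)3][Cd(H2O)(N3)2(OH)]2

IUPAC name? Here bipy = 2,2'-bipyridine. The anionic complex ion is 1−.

Both ions are complex: the cation is named first with the plain metal name, the anion second with the -ate form; each ion's ligands are alphabetised independently.
The complex anion is given as 1−; its ligand charges sum to -3, so Cd = +2.
With 2 anions per cation, the cation must be 2×1 = 2+.
Cation: ligand charges sum to -1; for the ion to be 2+, Ir = +3.

triammine(2,2'-bipyridine)chloroiridium(III) aquadiazidohydroxocadmate(II)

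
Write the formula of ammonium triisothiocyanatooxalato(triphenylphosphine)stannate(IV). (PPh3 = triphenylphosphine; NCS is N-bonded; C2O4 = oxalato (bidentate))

Ligands: 1 triphenylphosphine (PPh3, neutral), 3 isothiocyanato (NCS, -1), 1 oxalato (C2O4, -2). Ligand charge sum = -5.
With Sn in oxidation state +4, the complex ion is [Sn...]^1−.
Charge balance with ammonium (+1) requires 1 complex ion per 1 ammonium.

NH4[Sn(C2O4)(NCS)3(PPh3)]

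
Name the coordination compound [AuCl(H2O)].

aquachlorogold(I)

There is no counter-ion, so the complex is neutral overall.
Ligand charges: 1×aqua (neutral), 1×chloro (-1 each); total -1. So Au + (-1) = 0, giving Au = +1.
Ligands are named alphabetically: aqua before chloro.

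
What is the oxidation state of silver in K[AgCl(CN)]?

1 potassium outside the brackets (+1 each) → the complex ion is 1−.
Ligand charges: 1×Cl = -1; 1×CN = -1; sum -2.
Ag + (-2) = 1− ⇒ Ag is +1.

+1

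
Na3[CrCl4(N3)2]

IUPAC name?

sodium diazidotetrachlorochromate(III)

The 3 sodium counter-ions carry a total charge of +3, so each complex ion is 3−.
Ligand charges: 4×chloro (-1 each), 2×azido (-1 each); total -6. So Cr + (-6) = 3−, giving Cr = +3.
The complex ion is anionic, so chromium takes the -ate form chromate(III).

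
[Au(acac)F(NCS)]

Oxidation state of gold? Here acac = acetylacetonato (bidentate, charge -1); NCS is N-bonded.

No counter-ion: the bracketed complex is neutral.
Ligand charges: 1×F = -1; 1×acac = -1; 1×NCS = -1; sum -3.
Au + (-3) = 0 ⇒ Au is +3.

+3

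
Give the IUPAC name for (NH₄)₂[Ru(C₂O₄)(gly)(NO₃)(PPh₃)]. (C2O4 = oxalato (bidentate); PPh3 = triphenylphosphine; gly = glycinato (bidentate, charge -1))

ammonium (glycinato)nitratooxalato(triphenylphosphine)ruthenate(II)

The 2 ammonium counter-ions carry a total charge of +2, so each complex ion is 2−.
Ligand charges: 1×nitrato (-1 each), 1×oxalato (-2 each), 1×triphenylphosphine (neutral), 1×glycinato (-1 each); total -4. So Ru + (-4) = 2−, giving Ru = +2.
Ligands are named alphabetically: glycinato before nitrato before oxalato before triphenylphosphine.
The complex ion is anionic, so ruthenium takes the -ate form ruthenate(II).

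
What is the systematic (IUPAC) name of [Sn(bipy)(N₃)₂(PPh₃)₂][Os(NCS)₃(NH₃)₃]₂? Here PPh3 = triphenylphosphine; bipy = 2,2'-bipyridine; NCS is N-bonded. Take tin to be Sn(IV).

Sn is given as +4; the cation's ligand charges sum to -2, so the complex cation is 2+.
With 2 anions per cation, each anion must be 2/2 = 1−.
Anion: ligand charges sum to -3; for the ion to be 1−, Os = +2.

diazido(2,2'-bipyridine)bis(triphenylphosphine)tin(IV) triamminetriisothiocyanatoosmate(II)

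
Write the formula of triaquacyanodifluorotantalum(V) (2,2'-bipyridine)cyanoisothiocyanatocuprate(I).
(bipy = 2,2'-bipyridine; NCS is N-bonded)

[Ta(CN)F2(H2O)3][Cu(bipy)(CN)(NCS)]2

Cation [Ta…]: ligand charges -3, Ta(V) ⇒ ion charge 2+.
Anion [Cu…]: ligand charges -2, Cu(I) ⇒ ion charge 1−.
One 2+ cation requires 2 of the 1− anion.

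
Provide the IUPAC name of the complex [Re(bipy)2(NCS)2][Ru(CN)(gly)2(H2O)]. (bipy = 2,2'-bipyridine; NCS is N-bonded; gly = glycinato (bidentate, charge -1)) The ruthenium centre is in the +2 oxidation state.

Both ions are complex: the cation is named first with the plain metal name, the anion second with the -ate form; each ion's ligands are alphabetised independently.
Ru is given as +2; the anion's ligand charges sum to -3, so the complex anion is 1−.
A 1:1 salt means the cation carries the equal and opposite charge, 1+.
Cation: ligand charges sum to -2; for the ion to be 1+, Re = +3.

bis(2,2'-bipyridine)diisothiocyanatorhenium(III) aquacyanobis(glycinato)ruthenate(II)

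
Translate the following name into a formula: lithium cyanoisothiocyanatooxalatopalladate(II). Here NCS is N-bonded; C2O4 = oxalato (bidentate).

Li2[Pd(C2O4)(CN)(NCS)]

Ligands: 1 isothiocyanato (NCS, -1), 1 oxalato (C2O4, -2), 1 cyano (CN, -1). Ligand charge sum = -4.
With Pd in oxidation state +2, the complex ion is [Pd...]^2−.
Charge balance with lithium (+1) requires 1 complex ion per 2 lithium.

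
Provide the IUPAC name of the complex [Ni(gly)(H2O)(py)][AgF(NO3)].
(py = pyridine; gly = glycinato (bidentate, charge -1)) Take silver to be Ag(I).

Ag is given as +1; the anion's ligand charges sum to -2, so the complex anion is 1−.
A 1:1 salt means the cation carries the equal and opposite charge, 1+.
Cation: ligand charges sum to -1; for the ion to be 1+, Ni = +2.

aqua(glycinato)(pyridine)nickel(II) fluoronitratoargentate(I)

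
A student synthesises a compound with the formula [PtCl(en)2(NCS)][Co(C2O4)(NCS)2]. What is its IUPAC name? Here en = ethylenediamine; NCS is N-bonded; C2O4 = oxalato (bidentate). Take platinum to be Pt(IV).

chlorobis(ethylenediamine)isothiocyanatoplatinum(IV) diisothiocyanatooxalatocobaltate(II)

Pt is given as +4; the cation's ligand charges sum to -2, so the complex cation is 2+.
A 1:1 salt means the anion carries the equal and opposite charge, 2−.
Anion: ligand charges sum to -4; for the ion to be 2−, Co = +2.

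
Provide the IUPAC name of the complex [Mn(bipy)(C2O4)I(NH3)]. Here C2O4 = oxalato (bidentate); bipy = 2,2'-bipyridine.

There is no counter-ion, so the complex is neutral overall.
Ligand charges: 1×oxalato (-2 each), 1×iodo (-1 each), 1×ammine (neutral), 1×2,2'-bipyridine (neutral); total -3. So Mn + (-3) = 0, giving Mn = +3.
Ligands are named alphabetically: ammine before bipyridine before iodo before oxalato.

ammine(2,2'-bipyridine)iodooxalatomanganese(III)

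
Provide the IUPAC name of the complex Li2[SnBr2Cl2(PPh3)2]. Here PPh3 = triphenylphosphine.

lithium dibromodichlorobis(triphenylphosphine)stannate(II)

The 2 lithium counter-ions carry a total charge of +2, so each complex ion is 2−.
Ligand charges: 2×bromo (-1 each), 2×chloro (-1 each), 2×triphenylphosphine (neutral); total -4. So Sn + (-4) = 2−, giving Sn = +2.
Ligands are named alphabetically: bromo before chloro before triphenylphosphine.
The complex ion is anionic, so tin takes the -ate form stannate(II).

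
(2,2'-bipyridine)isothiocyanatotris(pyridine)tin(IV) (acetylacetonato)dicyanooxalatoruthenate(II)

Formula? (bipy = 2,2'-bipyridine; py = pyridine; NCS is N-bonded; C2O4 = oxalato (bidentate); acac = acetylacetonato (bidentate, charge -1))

Cation [Sn…]: ligand charges -1, Sn(IV) ⇒ ion charge 3+.
Anion [Ru…]: ligand charges -5, Ru(II) ⇒ ion charge 3−.
One 3+ cation balances one 3− anion.

[Sn(bipy)(NCS)(py)3][Ru(acac)(C2O4)(CN)2]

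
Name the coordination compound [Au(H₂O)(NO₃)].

There is no counter-ion, so the complex is neutral overall.
Ligand charges: 1×nitrato (-1 each), 1×aqua (neutral); total -1. So Au + (-1) = 0, giving Au = +1.
Ligands are named alphabetically: aqua before nitrato.

aquanitratogold(I)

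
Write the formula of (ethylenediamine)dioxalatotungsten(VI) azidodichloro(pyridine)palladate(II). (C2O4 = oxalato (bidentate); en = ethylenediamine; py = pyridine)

Cation [W…]: ligand charges -4, W(VI) ⇒ ion charge 2+.
Anion [Pd…]: ligand charges -3, Pd(II) ⇒ ion charge 1−.
One 2+ cation requires 2 of the 1− anion.

[W(C2O4)2(en)][PdCl2(N3)(py)]2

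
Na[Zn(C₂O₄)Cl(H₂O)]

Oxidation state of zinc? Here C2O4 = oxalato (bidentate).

1 sodium outside the brackets (+1 each) → the complex ion is 1−.
Ligand charges: 1×Cl = -1; 1×H2O neutral; 1×C2O4 = -2; sum -3.
Zn + (-3) = 1− ⇒ Zn is +2.

+2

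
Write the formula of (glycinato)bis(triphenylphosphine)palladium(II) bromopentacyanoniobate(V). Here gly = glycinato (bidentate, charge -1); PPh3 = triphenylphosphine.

[Pd(gly)(PPh3)2][NbBr(CN)5]

Cation [Pd…]: ligand charges -1, Pd(II) ⇒ ion charge 1+.
Anion [Nb…]: ligand charges -6, Nb(V) ⇒ ion charge 1−.
One 1+ cation balances one 1− anion.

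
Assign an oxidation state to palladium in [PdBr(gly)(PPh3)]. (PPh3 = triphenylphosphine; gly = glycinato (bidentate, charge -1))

+2

No counter-ion: the bracketed complex is neutral.
Ligand charges: 1×Br = -1; 1×PPh3 neutral; 1×gly = -1; sum -2.
Pd + (-2) = 0 ⇒ Pd is +2.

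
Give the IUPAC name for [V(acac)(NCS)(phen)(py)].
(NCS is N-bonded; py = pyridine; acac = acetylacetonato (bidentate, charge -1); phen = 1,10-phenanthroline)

(acetylacetonato)isothiocyanato(1,10-phenanthroline)(pyridine)vanadium(II)

There is no counter-ion, so the complex is neutral overall.
Ligand charges: 1×isothiocyanato (-1 each), 1×pyridine (neutral), 1×acetylacetonato (-1 each), 1×1,10-phenanthroline (neutral); total -2. So V + (-2) = 0, giving V = +2.
Ligands are named alphabetically: acetylacetonato before isothiocyanato before phenanthroline before pyridine.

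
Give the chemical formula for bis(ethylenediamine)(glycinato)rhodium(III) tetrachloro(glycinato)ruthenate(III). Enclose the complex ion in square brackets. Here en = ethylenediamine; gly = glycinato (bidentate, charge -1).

[Rh(en)2(gly)][RuCl4(gly)]

Cation [Rh…]: ligand charges -1, Rh(III) ⇒ ion charge 2+.
Anion [Ru…]: ligand charges -5, Ru(III) ⇒ ion charge 2−.
One 2+ cation balances one 2− anion.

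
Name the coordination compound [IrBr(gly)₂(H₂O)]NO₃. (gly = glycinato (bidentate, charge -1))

The 1 nitrate counter-ion carries a total charge of -1, so each complex ion is 1+.
Ligand charges: 2×glycinato (-1 each), 1×aqua (neutral), 1×bromo (-1 each); total -3. So Ir + (-3) = 1+, giving Ir = +4.
Ligands are named alphabetically: aqua before bromo before glycinato.

aquabromobis(glycinato)iridium(IV) nitrate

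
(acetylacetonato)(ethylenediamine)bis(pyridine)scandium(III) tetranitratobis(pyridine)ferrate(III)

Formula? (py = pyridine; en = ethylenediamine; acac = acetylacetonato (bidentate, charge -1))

[Sc(acac)(en)(py)2][Fe(NO3)4(py)2]2

Cation [Sc…]: ligand charges -1, Sc(III) ⇒ ion charge 2+.
Anion [Fe…]: ligand charges -4, Fe(III) ⇒ ion charge 1−.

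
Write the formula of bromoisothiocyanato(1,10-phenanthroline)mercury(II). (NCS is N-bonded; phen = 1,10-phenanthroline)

[HgBr(NCS)(phen)]

Ligands: 1 isothiocyanato (NCS, -1), 1 bromo (Br, -1), 1 1,10-phenanthroline (phen, neutral). Ligand charge sum = -2.
With Hg in oxidation state +2, the complex ion is [Hg...].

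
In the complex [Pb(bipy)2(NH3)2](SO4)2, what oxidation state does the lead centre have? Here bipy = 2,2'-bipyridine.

2 sulfate outside the brackets (-2 each) → the complex ion is 4+.
Ligand charges: 2×NH3 neutral; 2×bipy neutral; sum 0.
Pb + (0) = 4+ ⇒ Pb is +4.

+4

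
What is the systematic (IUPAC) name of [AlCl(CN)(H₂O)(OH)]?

There is no counter-ion, so the complex is neutral overall.
Ligand charges: 1×cyano (-1 each), 1×chloro (-1 each), 1×aqua (neutral), 1×hydroxo (-1 each); total -3. So Al + (-3) = 0, giving Al = +3.
Ligands are named alphabetically: aqua before chloro before cyano before hydroxo.

aquachlorocyanohydroxoaluminium(III)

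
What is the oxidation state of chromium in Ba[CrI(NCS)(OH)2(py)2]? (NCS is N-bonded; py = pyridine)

1 barium outside the brackets (+2 each) → the complex ion is 2−.
Ligand charges: 2×OH = -2; 1×NCS = -1; 1×I = -1; 2×py neutral; sum -4.
Cr + (-4) = 2− ⇒ Cr is +2.

+2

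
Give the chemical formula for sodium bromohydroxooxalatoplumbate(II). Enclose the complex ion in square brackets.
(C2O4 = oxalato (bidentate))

Ligands: 1 hydroxo (OH, -1), 1 bromo (Br, -1), 1 oxalato (C2O4, -2). Ligand charge sum = -4.
Charge balance with sodium (+1) requires 1 complex ion per 2 sodium.

Na2[PbBr(C2O4)(OH)]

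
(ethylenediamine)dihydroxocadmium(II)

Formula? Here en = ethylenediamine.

Ligands: 2 hydroxo (OH, -1), 1 ethylenediamine (en, neutral). Ligand charge sum = -2.
With Cd in oxidation state +2, the complex ion is [Cd...].

[Cd(en)(OH)2]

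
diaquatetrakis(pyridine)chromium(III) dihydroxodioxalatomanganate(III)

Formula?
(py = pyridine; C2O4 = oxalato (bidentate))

Cation [Cr…]: ligand charges 0, Cr(III) ⇒ ion charge 3+.
Anion [Mn…]: ligand charges -6, Mn(III) ⇒ ion charge 3−.
One 3+ cation balances one 3− anion.

[Cr(H2O)2(py)4][Mn(C2O4)2(OH)2]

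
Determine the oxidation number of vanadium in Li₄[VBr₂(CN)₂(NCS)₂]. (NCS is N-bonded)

4 lithium outside the brackets (+1 each) → the complex ion is 4−.
Ligand charges: 2×Br = -2; 2×CN = -2; 2×NCS = -2; sum -6.
V + (-6) = 4− ⇒ V is +2.

+2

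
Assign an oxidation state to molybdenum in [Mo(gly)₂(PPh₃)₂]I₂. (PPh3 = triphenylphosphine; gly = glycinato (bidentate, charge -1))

2 iodide outside the brackets (-1 each) → the complex ion is 2+.
Ligand charges: 2×PPh3 neutral; 2×gly = -2; sum -2.
Mo + (-2) = 2+ ⇒ Mo is +4.

+4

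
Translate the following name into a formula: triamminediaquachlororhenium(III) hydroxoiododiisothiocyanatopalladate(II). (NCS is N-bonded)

[ReCl(H2O)2(NH3)3][PdI(NCS)2(OH)]

Cation [Re…]: ligand charges -1, Re(III) ⇒ ion charge 2+.
Anion [Pd…]: ligand charges -4, Pd(II) ⇒ ion charge 2−.
One 2+ cation balances one 2− anion.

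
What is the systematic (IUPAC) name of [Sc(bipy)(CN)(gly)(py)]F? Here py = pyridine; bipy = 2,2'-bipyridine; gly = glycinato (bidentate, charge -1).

The 1 fluoride counter-ion carries a total charge of -1, so each complex ion is 1+.
Ligand charges: 1×pyridine (neutral), 1×2,2'-bipyridine (neutral), 1×glycinato (-1 each), 1×cyano (-1 each); total -2. So Sc + (-2) = 1+, giving Sc = +3.
Ligands are named alphabetically: bipyridine before cyano before glycinato before pyridine.

(2,2'-bipyridine)cyano(glycinato)(pyridine)scandium(III) fluoride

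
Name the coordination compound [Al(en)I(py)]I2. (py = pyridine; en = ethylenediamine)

(ethylenediamine)iodo(pyridine)aluminium(III) iodide

The 2 iodide counter-ions carry a total charge of -2, so each complex ion is 2+.
Ligand charges: 1×iodo (-1 each), 1×pyridine (neutral), 1×ethylenediamine (neutral); total -1. So Al + (-1) = 2+, giving Al = +3.
Ligands are named alphabetically: ethylenediamine before iodo before pyridine.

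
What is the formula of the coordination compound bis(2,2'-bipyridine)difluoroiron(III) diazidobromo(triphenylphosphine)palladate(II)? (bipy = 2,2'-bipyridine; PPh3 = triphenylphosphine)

Cation [Fe…]: ligand charges -2, Fe(III) ⇒ ion charge 1+.
Anion [Pd…]: ligand charges -3, Pd(II) ⇒ ion charge 1−.
One 1+ cation balances one 1− anion.

[Fe(bipy)2F2][PdBr(N3)2(PPh3)]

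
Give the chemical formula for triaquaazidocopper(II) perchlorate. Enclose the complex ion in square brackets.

[Cu(H2O)3(N3)]ClO4

Ligands: 3 aqua (H2O, neutral), 1 azido (N3, -1). Ligand charge sum = -1.
With Cu in oxidation state +2, the complex ion is [Cu...]^1+.
Charge balance with perchlorate (-1) requires 1 complex ion per 1 perchlorate.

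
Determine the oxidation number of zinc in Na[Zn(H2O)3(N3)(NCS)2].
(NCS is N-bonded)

1 sodium outside the brackets (+1 each) → the complex ion is 1−.
Ligand charges: 1×N3 = -1; 3×H2O neutral; 2×NCS = -2; sum -3.
Zn + (-3) = 1− ⇒ Zn is +2.

+2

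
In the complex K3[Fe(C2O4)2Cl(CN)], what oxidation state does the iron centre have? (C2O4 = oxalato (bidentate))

+3

3 potassium outside the brackets (+1 each) → the complex ion is 3−.
Ligand charges: 1×Cl = -1; 2×C2O4 = -4; 1×CN = -1; sum -6.
Fe + (-6) = 3− ⇒ Fe is +3.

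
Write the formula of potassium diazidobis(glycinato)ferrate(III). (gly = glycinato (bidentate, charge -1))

Ligands: 2 azido (N3, -1), 2 glycinato (gly, -1). Ligand charge sum = -4.
With Fe in oxidation state +3, the complex ion is [Fe...]^1−.
Charge balance with potassium (+1) requires 1 complex ion per 1 potassium.

K[Fe(gly)2(N3)2]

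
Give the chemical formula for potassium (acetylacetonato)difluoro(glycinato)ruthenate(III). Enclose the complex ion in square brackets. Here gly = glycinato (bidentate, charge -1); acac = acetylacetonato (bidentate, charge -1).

Ligands: 2 fluoro (F, -1), 1 glycinato (gly, -1), 1 acetylacetonato (acac, -1). Ligand charge sum = -4.
With Ru in oxidation state +3, the complex ion is [Ru...]^1−.
Charge balance with potassium (+1) requires 1 complex ion per 1 potassium.

K[Ru(acac)F2(gly)]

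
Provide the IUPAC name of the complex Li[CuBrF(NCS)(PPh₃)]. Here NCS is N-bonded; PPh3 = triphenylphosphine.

lithium bromofluoroisothiocyanato(triphenylphosphine)cuprate(II)

The 1 lithium counter-ion carries a total charge of +1, so each complex ion is 1−.
Ligand charges: 1×isothiocyanato (-1 each), 1×fluoro (-1 each), 1×triphenylphosphine (neutral), 1×bromo (-1 each); total -3. So Cu + (-3) = 1−, giving Cu = +2.
The complex ion is anionic, so copper takes the -ate form cuprate(II).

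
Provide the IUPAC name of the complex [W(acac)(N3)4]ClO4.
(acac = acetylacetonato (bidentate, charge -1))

The 1 perchlorate counter-ion carries a total charge of -1, so each complex ion is 1+.
Ligand charges: 4×azido (-1 each), 1×acetylacetonato (-1 each); total -5. So W + (-5) = 1+, giving W = +6.
Ligands are named alphabetically: acetylacetonato before azido.

(acetylacetonato)tetraazidotungsten(VI) perchlorate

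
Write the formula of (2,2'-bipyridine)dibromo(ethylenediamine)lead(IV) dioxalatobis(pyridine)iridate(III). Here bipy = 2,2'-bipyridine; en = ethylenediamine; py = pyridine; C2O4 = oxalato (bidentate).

[Pb(bipy)Br2(en)][Ir(C2O4)2(py)2]2

Cation [Pb…]: ligand charges -2, Pb(IV) ⇒ ion charge 2+.
Anion [Ir…]: ligand charges -4, Ir(III) ⇒ ion charge 1−.
One 2+ cation requires 2 of the 1− anion.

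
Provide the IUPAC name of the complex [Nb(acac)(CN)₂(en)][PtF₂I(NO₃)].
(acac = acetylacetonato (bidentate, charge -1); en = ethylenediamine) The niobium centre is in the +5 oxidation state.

(acetylacetonato)dicyano(ethylenediamine)niobium(V) difluoroiodonitratoplatinate(II)

Both ions are complex: the cation is named first with the plain metal name, the anion second with the -ate form; each ion's ligands are alphabetised independently.
Nb is given as +5; the cation's ligand charges sum to -3, so the complex cation is 2+.
A 1:1 salt means the anion carries the equal and opposite charge, 2−.
Anion: ligand charges sum to -4; for the ion to be 2−, Pt = +2.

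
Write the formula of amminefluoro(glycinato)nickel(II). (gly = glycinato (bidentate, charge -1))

[NiF(gly)(NH3)]

Ligands: 1 fluoro (F, -1), 1 glycinato (gly, -1), 1 ammine (NH3, neutral). Ligand charge sum = -2.
With Ni in oxidation state +2, the complex ion is [Ni...].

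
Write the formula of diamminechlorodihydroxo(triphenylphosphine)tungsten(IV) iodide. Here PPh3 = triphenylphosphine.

[WCl(NH3)2(OH)2(PPh3)]I

Ligands: 2 ammine (NH3, neutral), 1 chloro (Cl, -1), 1 triphenylphosphine (PPh3, neutral), 2 hydroxo (OH, -1). Ligand charge sum = -3.
With W in oxidation state +4, the complex ion is [W...]^1+.
Charge balance with iodide (-1) requires 1 complex ion per 1 iodide.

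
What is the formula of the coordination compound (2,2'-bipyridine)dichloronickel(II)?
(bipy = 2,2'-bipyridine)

[Ni(bipy)Cl2]

Ligands: 2 chloro (Cl, -1), 1 2,2'-bipyridine (bipy, neutral). Ligand charge sum = -2.
With Ni in oxidation state +2, the complex ion is [Ni...].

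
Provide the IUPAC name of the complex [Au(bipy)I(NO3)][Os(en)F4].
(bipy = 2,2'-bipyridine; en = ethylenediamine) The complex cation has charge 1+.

(2,2'-bipyridine)iodonitratogold(III) (ethylenediamine)tetrafluoroosmate(III)

Both ions are complex: the cation is named first with the plain metal name, the anion second with the -ate form; each ion's ligands are alphabetised independently.
The complex cation is given as 1+; its ligand charges sum to -2, so Au = +3.
A 1:1 salt means the anion carries the equal and opposite charge, 1−.
Anion: ligand charges sum to -4; for the ion to be 1−, Os = +3.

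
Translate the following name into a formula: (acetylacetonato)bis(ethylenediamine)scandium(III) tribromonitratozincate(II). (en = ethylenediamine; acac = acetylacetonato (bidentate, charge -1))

[Sc(acac)(en)2][ZnBr3(NO3)]

Cation [Sc…]: ligand charges -1, Sc(III) ⇒ ion charge 2+.
Anion [Zn…]: ligand charges -4, Zn(II) ⇒ ion charge 2−.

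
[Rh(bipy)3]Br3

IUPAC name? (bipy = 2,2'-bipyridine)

tris(2,2'-bipyridine)rhodium(III) bromide

The 3 bromide counter-ions carry a total charge of -3, so each complex ion is 3+.
Ligand charges: 3×2,2'-bipyridine (neutral); total 0. So Rh + (0) = 3+, giving Rh = +3.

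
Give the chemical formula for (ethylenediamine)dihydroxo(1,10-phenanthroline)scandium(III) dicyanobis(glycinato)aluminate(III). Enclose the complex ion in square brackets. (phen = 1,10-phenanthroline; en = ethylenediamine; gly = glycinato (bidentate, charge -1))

Cation [Sc…]: ligand charges -2, Sc(III) ⇒ ion charge 1+.
Anion [Al…]: ligand charges -4, Al(III) ⇒ ion charge 1−.
One 1+ cation balances one 1− anion.

[Sc(en)(OH)2(phen)][Al(CN)2(gly)2]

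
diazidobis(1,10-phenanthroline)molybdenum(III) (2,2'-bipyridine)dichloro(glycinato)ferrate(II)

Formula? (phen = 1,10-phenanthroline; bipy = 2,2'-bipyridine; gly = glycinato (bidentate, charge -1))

[Mo(N3)2(phen)2][Fe(bipy)Cl2(gly)]

Cation [Mo…]: ligand charges -2, Mo(III) ⇒ ion charge 1+.
Anion [Fe…]: ligand charges -3, Fe(II) ⇒ ion charge 1−.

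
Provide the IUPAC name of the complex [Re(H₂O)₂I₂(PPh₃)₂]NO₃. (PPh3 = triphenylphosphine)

The 1 nitrate counter-ion carries a total charge of -1, so each complex ion is 1+.
Ligand charges: 2×iodo (-1 each), 2×triphenylphosphine (neutral), 2×aqua (neutral); total -2. So Re + (-2) = 1+, giving Re = +3.
Ligands are named alphabetically: aqua before iodo before triphenylphosphine.

diaquadiiodobis(triphenylphosphine)rhenium(III) nitrate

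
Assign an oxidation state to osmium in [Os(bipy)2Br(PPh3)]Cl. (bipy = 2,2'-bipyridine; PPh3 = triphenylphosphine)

+2

1 chloride outside the brackets (-1 each) → the complex ion is 1+.
Ligand charges: 2×bipy neutral; 1×Br = -1; 1×PPh3 neutral; sum -1.
Os + (-1) = 1+ ⇒ Os is +2.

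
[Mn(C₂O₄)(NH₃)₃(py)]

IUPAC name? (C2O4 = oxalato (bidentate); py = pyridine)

triammineoxalato(pyridine)manganese(II)

There is no counter-ion, so the complex is neutral overall.
Ligand charges: 3×ammine (neutral), 1×oxalato (-2 each), 1×pyridine (neutral); total -2. So Mn + (-2) = 0, giving Mn = +2.
Ligands are named alphabetically: ammine before oxalato before pyridine.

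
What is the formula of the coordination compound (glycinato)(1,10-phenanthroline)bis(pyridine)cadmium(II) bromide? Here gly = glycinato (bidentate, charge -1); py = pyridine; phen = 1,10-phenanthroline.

[Cd(gly)(phen)(py)2]Br

Ligands: 1 glycinato (gly, -1), 2 pyridine (py, neutral), 1 1,10-phenanthroline (phen, neutral). Ligand charge sum = -1.
With Cd in oxidation state +2, the complex ion is [Cd...]^1+.
Charge balance with bromide (-1) requires 1 complex ion per 1 bromide.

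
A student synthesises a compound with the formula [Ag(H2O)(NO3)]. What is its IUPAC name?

aquanitratosilver(I)

There is no counter-ion, so the complex is neutral overall.
Ligand charges: 1×aqua (neutral), 1×nitrato (-1 each); total -1. So Ag + (-1) = 0, giving Ag = +1.
Ligands are named alphabetically: aqua before nitrato.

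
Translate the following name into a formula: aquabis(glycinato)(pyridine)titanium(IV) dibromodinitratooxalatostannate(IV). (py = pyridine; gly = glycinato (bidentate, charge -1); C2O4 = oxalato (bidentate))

Cation [Ti…]: ligand charges -2, Ti(IV) ⇒ ion charge 2+.
Anion [Sn…]: ligand charges -6, Sn(IV) ⇒ ion charge 2−.

[Ti(gly)2(H2O)(py)][SnBr2(C2O4)(NO3)2]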